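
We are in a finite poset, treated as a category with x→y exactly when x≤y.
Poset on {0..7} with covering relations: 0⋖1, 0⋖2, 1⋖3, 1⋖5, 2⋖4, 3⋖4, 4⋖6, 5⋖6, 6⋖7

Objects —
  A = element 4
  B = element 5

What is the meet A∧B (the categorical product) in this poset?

Lower bounds of A=4 and B=5: {0,1}
  0 ≤ 1
  1 ≤ 1
glb = 1

Answer: A∧B = 1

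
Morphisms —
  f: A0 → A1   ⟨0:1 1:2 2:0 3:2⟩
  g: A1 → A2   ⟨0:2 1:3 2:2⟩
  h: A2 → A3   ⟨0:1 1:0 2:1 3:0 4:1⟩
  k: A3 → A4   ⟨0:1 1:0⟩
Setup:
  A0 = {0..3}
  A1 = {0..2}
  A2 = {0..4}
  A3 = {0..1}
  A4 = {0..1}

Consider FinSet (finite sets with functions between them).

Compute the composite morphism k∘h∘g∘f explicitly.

  0 f→1 g→3 h→0 k→1
  1 f→2 g→2 h→1 k→0
  2 f→0 g→2 h→1 k→0
  3 f→2 g→2 h→1 k→0
composite: ⟨0:1 1:0 2:0 3:0⟩

Answer: ⟨0:1 1:0 2:0 3:0⟩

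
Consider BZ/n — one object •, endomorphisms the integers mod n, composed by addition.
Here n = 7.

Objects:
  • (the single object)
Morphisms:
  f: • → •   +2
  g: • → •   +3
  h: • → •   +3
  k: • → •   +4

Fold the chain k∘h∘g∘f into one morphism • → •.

  0 +2≡2 +3≡5 +3≡1 +4≡5  (mod 7)
composite: +5

Answer: +5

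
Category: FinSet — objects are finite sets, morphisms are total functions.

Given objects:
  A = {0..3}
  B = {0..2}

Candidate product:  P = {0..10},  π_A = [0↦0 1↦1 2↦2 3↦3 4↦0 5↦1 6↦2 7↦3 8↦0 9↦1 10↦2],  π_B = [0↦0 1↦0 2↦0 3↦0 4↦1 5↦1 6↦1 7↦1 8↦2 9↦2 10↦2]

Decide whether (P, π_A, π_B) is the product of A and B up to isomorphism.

|A|·|B| = 4·3 = 12;  |P| = 11
  → cardinalities differ; no bijection possible.

Answer: NOT A VALID PRODUCT — |P|=11 ≠ |A|·|B|=12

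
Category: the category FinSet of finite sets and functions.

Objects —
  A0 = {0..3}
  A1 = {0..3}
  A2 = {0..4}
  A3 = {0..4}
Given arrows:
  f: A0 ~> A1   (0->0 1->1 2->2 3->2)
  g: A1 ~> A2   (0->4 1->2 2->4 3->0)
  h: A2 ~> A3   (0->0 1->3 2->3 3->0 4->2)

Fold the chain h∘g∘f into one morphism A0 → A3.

  0 f~>0 g~>4 h~>2
  1 f~>1 g~>2 h~>3
  2 f~>2 g~>4 h~>2
  3 f~>2 g~>4 h~>2
⟦path⟧: (0->2 1->3 2->2 3->2)

Answer: (0->2 1->3 2->2 3->2)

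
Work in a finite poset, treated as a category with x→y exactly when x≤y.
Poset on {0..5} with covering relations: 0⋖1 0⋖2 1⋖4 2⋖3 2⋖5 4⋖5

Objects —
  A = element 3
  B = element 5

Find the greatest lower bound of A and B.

Answer: A∧B = 2

Derivation:
{x : x≤A ∧ x≤B} = {0,2}  (A=3, B=5)
  0 ≤ 2
  2 ≤ 2
glb = 2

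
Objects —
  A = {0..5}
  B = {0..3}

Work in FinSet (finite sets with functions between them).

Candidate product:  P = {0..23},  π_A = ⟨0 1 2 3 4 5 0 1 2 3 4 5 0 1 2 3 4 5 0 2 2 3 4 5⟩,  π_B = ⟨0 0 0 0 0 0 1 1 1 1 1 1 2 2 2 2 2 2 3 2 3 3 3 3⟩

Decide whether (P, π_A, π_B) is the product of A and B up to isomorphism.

|A|·|B| = 6·4 = 24;  |P| = 24
Check the pairing map k ↦ (π_A(k), π_B(k)):
  0 ↦ (0,0)
  1 ↦ (1,0)
  2 ↦ (2,0)
  3 ↦ (3,0)
  4 ↦ (4,0)
  5 ↦ (5,0)
  6 ↦ (0,1)
  7 ↦ (1,1)
  8 ↦ (2,1)
  9 ↦ (3,1)
  10 ↦ (4,1)
  11 ↦ (5,1)
  12 ↦ (0,2)
  13 ↦ (1,2)
  14 ↦ (2,2)
  15 ↦ (3,2)
  16 ↦ (4,2)
  17 ↦ (5,2)
  18 ↦ (0,3)
  19 ↦ (2,2)  ✗ repeats pair of k=14
  20 ↦ (2,3)
  21 ↦ (3,3)
  22 ↦ (4,3)
  23 ↦ (5,3)
distinct pairs in image: 23 / 24 needed
  → (2,2) hit at k=14 and k=19

Answer: NOT A VALID PRODUCT — duplicate pair at indices 14,19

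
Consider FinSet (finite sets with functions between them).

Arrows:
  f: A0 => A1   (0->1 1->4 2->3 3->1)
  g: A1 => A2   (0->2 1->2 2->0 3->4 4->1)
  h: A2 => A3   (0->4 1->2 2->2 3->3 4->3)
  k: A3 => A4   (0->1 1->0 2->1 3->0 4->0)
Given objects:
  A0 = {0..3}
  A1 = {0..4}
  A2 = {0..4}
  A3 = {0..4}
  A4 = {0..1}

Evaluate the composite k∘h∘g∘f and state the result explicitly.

  0 f=>1 g=>2 h=>2 k=>1
  1 f=>4 g=>1 h=>2 k=>1
  2 f=>3 g=>4 h=>3 k=>0
  3 f=>1 g=>2 h=>2 k=>1
composite: (0->1 1->1 2->0 3->1)

Answer: (0->1 1->1 2->0 3->1)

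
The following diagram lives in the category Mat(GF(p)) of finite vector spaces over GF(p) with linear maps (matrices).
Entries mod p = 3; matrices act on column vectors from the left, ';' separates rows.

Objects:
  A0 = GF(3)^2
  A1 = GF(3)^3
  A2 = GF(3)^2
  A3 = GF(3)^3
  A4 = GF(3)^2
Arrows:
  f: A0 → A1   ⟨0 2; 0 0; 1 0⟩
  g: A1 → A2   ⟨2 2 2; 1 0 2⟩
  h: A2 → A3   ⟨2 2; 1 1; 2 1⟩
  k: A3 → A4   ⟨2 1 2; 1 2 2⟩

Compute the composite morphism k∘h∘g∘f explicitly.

  e0=(1,0) f→(0,0,1) g→(2,2) h→(2,1,0) k→(2,1)
  e1=(0,1) f→(2,0,0) g→(1,2) h→(0,0,1) k→(2,2)
result: ⟨2 2; 1 2⟩

Answer: ⟨2 2; 1 2⟩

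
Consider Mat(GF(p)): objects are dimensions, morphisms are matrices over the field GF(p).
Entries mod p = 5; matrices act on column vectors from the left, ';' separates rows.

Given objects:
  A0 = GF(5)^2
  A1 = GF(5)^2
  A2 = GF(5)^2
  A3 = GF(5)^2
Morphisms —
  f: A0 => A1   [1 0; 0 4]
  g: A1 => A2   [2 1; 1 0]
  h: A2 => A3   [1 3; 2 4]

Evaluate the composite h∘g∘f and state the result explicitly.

  e0=⟨1,0⟩ f=>⟨1,0⟩ g=>⟨2,1⟩ h=>⟨0,3⟩
  e1=⟨0,1⟩ f=>⟨0,4⟩ g=>⟨4,0⟩ h=>⟨4,3⟩
⟦path⟧: [0 4; 3 3]

Answer: [0 4; 3 3]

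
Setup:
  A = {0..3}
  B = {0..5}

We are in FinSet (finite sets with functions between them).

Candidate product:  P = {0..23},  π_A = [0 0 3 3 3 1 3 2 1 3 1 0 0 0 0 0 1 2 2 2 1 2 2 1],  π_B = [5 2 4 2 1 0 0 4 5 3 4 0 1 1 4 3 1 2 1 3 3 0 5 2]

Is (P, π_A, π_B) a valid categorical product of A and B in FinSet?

Answer: NOT A VALID PRODUCT — duplicate pair at indices 13,12

Work:
|A|·|B| = 4·6 = 24;  |P| = 24
Check the pairing map k ↦ (π_A(k), π_B(k)):
  0 ↦ (0,5)
  1 ↦ (0,2)
  2 ↦ (3,4)
  3 ↦ (3,2)
  4 ↦ (3,1)
  5 ↦ (1,0)
  6 ↦ (3,0)
  7 ↦ (2,4)
  8 ↦ (1,5)
  9 ↦ (3,3)
  10 ↦ (1,4)
  11 ↦ (0,0)
  12 ↦ (0,1)
  13 ↦ (0,1)  ✗ repeats pair of k=12
  14 ↦ (0,4)
  15 ↦ (0,3)
  16 ↦ (1,1)
  17 ↦ (2,2)
  18 ↦ (2,1)
  19 ↦ (2,3)
  20 ↦ (1,3)
  21 ↦ (2,0)
  22 ↦ (2,5)
  23 ↦ (1,2)
distinct pairs in image: 23 / 24 needed
  → (0,1) hit at k=12 and k=13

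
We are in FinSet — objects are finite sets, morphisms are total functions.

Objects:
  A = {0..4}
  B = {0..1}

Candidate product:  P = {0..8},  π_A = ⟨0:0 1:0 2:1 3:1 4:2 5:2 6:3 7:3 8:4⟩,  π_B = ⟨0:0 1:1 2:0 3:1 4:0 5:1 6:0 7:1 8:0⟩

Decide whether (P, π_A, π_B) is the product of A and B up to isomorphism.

|A|·|B| = 5·2 = 10;  |P| = 9
  → cardinalities differ; no bijection possible.

Answer: NOT A VALID PRODUCT — |P|=9 ≠ |A|·|B|=10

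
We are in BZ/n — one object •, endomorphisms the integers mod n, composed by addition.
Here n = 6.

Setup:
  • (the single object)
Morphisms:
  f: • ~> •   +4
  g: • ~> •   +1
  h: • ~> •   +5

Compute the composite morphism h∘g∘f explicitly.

  0 +4≡4 +1≡5 +5≡4  (mod 6)
⟦path⟧: +4

Answer: +4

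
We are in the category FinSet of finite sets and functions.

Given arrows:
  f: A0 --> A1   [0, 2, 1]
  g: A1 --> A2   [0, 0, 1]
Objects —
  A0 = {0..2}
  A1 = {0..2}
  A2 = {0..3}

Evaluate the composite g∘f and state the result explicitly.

  0 f-->0 g-->0
  1 f-->2 g-->1
  2 f-->1 g-->0
composite: [0, 1, 0]

Answer: [0, 1, 0]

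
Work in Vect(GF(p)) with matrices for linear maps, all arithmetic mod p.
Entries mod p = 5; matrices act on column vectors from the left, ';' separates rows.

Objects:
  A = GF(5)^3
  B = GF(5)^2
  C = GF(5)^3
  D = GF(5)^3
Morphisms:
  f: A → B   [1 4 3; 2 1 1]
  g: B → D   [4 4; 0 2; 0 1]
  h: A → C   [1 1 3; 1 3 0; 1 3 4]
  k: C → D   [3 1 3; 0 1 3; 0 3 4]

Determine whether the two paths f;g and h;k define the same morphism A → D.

Path 1 = f;g:
  e0=[1,0,0] f→[1,2] g→[2,4,2]
  e1=[0,1,0] f→[4,1] g→[0,2,1]
  e2=[0,0,1] f→[3,1] g→[1,2,1]
  ⟦path⟧₁ = [2 0 1; 4 2 2; 2 1 1]
Path 2 = h;k:
  e0=[1,0,0] h→[1,1,1] k→[2,4,2]
  e1=[0,1,0] h→[1,3,3] k→[0,2,1]
  e2=[0,0,1] h→[3,0,4] k→[1,2,1]
  ⟦path⟧₂ = [2 0 1; 4 2 2; 2 1 1]
Equal? equal; square commutes

Answer: COMMUTES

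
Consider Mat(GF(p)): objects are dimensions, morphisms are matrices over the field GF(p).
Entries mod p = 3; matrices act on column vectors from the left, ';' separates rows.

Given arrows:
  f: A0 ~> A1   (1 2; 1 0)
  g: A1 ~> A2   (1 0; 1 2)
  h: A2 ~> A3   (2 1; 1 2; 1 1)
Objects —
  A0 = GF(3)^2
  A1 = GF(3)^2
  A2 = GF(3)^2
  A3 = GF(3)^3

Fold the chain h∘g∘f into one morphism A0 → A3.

Answer: (2 0; 1 0; 1 1)

Work:
  e0=(1,0) f~>(1,1) g~>(1,0) h~>(2,1,1)
  e1=(0,1) f~>(2,0) g~>(2,2) h~>(0,0,1)
result: (2 0; 1 0; 1 1)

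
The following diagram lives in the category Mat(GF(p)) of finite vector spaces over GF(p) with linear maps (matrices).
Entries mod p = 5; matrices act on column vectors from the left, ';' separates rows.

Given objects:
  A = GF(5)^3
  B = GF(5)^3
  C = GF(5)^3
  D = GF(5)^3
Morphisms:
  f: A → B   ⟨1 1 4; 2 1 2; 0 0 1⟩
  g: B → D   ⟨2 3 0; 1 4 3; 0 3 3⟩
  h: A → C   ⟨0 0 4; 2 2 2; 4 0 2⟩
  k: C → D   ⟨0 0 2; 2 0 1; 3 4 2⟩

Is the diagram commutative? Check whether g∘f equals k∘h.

Answer: COMMUTES

Work:
1) trace f;g:
  e0=⟨1,0,0⟩ f→⟨1,2,0⟩ g→⟨3,4,1⟩
  e1=⟨0,1,0⟩ f→⟨1,1,0⟩ g→⟨0,0,3⟩
  e2=⟨0,0,1⟩ f→⟨4,2,1⟩ g→⟨4,0,4⟩
  result₁ = ⟨3 0 4; 4 0 0; 1 3 4⟩
2) trace h;k:
  e0=⟨1,0,0⟩ h→⟨0,2,4⟩ k→⟨3,4,1⟩
  e1=⟨0,1,0⟩ h→⟨0,2,0⟩ k→⟨0,0,3⟩
  e2=⟨0,0,1⟩ h→⟨4,2,2⟩ k→⟨4,0,4⟩
  result₂ = ⟨3 0 4; 4 0 0; 1 3 4⟩
Equal? YES — commutes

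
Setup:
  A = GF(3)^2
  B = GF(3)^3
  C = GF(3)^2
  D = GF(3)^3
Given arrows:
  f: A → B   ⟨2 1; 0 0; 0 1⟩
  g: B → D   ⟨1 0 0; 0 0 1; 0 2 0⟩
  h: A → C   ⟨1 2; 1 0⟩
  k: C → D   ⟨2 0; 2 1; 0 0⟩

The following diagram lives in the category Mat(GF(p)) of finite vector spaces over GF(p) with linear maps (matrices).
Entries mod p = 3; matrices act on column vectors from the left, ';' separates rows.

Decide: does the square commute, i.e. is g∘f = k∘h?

Answer: COMMUTES

Derivation:
1) trace f;g:
  e0=[1,0] f→[2,0,0] g→[2,0,0]
  e1=[0,1] f→[1,0,1] g→[1,1,0]
  result₁ = ⟨2 1; 0 1; 0 0⟩
2) trace h;k:
  e0=[1,0] h→[1,1] k→[2,0,0]
  e1=[0,1] h→[2,0] k→[1,1,0]
  result₂ = ⟨2 1; 0 1; 0 0⟩
Equal? equal; square commutes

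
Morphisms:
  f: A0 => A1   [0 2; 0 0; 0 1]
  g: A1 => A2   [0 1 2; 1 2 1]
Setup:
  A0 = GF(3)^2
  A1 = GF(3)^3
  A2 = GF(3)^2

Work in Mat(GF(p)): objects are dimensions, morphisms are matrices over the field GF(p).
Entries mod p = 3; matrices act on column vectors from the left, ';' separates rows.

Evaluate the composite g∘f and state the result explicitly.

Answer: [0 2; 0 0]

Derivation:
  e0=[1,0] f=>[0,0,0] g=>[0,0]
  e1=[0,1] f=>[2,0,1] g=>[2,0]
result: [0 2; 0 0]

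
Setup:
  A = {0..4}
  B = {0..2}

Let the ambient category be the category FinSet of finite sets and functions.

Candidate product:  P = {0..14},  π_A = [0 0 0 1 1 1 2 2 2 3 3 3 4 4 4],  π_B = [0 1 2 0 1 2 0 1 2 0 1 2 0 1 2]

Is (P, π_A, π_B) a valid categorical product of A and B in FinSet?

|A|·|B| = 5·3 = 15;  |P| = 15
Check the pairing map k ↦ (π_A(k), π_B(k)):
  0 : (0,0)
  1 : (0,1)
  2 : (0,2)
  3 : (1,0)
  4 : (1,1)
  5 : (1,2)
  6 : (2,0)
  7 : (2,1)
  8 : (2,2)
  9 : (3,0)
  10 : (3,1)
  11 : (3,2)
  12 : (4,0)
  13 : (4,1)
  14 : (4,2)
distinct pairs in image: 15 / 15 needed
  → bijection onto A×B; projections well-typed.

Answer: VALID PRODUCT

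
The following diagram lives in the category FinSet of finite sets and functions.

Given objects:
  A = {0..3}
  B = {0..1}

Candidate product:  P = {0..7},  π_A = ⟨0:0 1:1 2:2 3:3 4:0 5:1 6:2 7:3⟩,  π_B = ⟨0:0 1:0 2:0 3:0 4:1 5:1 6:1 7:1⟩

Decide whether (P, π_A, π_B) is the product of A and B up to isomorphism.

|A|·|B| = 4·2 = 8;  |P| = 8
Check the pairing map k ↦ (π_A(k), π_B(k)):
  0 : (0,0)
  1 : (1,0)
  2 : (2,0)
  3 : (3,0)
  4 : (0,1)
  5 : (1,1)
  6 : (2,1)
  7 : (3,1)
distinct pairs in image: 8 / 8 needed
  → bijection onto A×B; projections well-typed.

Answer: VALID PRODUCT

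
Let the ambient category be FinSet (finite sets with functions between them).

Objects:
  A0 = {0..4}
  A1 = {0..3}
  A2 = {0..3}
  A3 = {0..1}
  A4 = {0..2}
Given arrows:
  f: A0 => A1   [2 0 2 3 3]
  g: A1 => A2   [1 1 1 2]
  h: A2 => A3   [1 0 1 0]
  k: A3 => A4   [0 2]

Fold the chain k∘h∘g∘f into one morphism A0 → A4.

Answer: [0 0 0 2 2]

Trace:
  0 f=>2 g=>1 h=>0 k=>0
  1 f=>0 g=>1 h=>0 k=>0
  2 f=>2 g=>1 h=>0 k=>0
  3 f=>3 g=>2 h=>1 k=>2
  4 f=>3 g=>2 h=>1 k=>2
⟦path⟧: [0 0 0 2 2]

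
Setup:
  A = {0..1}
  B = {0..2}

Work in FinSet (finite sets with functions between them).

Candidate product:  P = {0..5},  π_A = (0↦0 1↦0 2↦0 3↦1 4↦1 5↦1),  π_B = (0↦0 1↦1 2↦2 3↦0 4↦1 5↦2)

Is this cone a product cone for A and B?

Answer: VALID PRODUCT

Work:
|A|·|B| = 2·3 = 6;  |P| = 6
Check the pairing map k ↦ (π_A(k), π_B(k)):
  0 ↦ (0,0)
  1 ↦ (0,1)
  2 ↦ (0,2)
  3 ↦ (1,0)
  4 ↦ (1,1)
  5 ↦ (1,2)
distinct pairs in image: 6 / 6 needed
  → bijection onto A×B; projections well-typed.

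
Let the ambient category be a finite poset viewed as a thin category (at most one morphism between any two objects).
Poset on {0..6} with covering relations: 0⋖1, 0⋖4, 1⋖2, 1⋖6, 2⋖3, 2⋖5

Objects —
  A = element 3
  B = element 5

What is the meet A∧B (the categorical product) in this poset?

Common predecessors of 3,5: {0,1,2}
  0 ⊑ 2
  1 ⊑ 2
  2 ⊑ 2
glb = 2

Answer: A∧B = 2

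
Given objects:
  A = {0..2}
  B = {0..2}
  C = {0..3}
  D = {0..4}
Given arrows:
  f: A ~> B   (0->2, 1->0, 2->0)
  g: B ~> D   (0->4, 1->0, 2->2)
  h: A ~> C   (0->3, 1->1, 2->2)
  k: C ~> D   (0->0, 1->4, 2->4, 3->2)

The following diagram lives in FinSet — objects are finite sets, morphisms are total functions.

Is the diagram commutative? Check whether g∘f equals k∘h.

Answer: COMMUTES

Derivation:
Path 1 = f;g:
  0 f~>2 g~>2
  1 f~>0 g~>4
  2 f~>0 g~>4
  result₁ = (0->2, 1->4, 2->4)
Path 2 = h;k:
  0 h~>3 k~>2
  1 h~>1 k~>4
  2 h~>2 k~>4
  result₂ = (0->2, 1->4, 2->4)
Equal? equal; square commutes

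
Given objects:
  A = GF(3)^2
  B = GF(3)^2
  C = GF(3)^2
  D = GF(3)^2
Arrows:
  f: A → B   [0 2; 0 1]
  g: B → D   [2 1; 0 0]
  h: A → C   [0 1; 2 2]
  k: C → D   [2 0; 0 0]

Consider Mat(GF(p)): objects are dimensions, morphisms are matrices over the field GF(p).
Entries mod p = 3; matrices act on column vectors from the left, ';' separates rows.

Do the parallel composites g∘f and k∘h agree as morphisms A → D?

Path 1 = f;g:
  e0=[1,0] f→[0,0] g→[0,0]
  e1=[0,1] f→[2,1] g→[2,0]
  result₁ = [0 2; 0 0]
Path 2 = h;k:
  e0=[1,0] h→[0,2] k→[0,0]
  e1=[0,1] h→[1,2] k→[2,0]
  result₂ = [0 2; 0 0]
Equal? same morphism ✓

Answer: COMMUTES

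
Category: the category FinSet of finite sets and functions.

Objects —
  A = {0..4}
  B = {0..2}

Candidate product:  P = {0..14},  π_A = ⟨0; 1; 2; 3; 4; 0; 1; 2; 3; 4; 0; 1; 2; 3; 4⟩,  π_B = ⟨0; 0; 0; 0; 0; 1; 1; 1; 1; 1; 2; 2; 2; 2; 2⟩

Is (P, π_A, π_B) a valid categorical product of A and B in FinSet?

Answer: VALID PRODUCT

Trace:
|A|·|B| = 5·3 = 15;  |P| = 15
Check the pairing map k ↦ (π_A(k), π_B(k)):
  0 ↦ (0,0)
  1 ↦ (1,0)
  2 ↦ (2,0)
  3 ↦ (3,0)
  4 ↦ (4,0)
  5 ↦ (0,1)
  6 ↦ (1,1)
  7 ↦ (2,1)
  8 ↦ (3,1)
  9 ↦ (4,1)
  10 ↦ (0,2)
  11 ↦ (1,2)
  12 ↦ (2,2)
  13 ↦ (3,2)
  14 ↦ (4,2)
distinct pairs in image: 15 / 15 needed
  → bijection onto A×B; projections well-typed.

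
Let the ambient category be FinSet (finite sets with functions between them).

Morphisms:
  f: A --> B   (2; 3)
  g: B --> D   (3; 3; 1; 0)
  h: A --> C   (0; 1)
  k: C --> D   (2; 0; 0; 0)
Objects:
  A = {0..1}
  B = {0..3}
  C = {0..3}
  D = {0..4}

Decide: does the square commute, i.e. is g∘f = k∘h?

Answer: DOES NOT COMMUTE

Work:
1) trace f;g:
  0 f-->2 g-->1
  1 f-->3 g-->0
  composite₁ = (1; 0)
2) trace h;k:
  0 h-->0 k-->2
  1 h-->1 k-->0
  composite₂ = (2; 0)
Equal? NO — does not commute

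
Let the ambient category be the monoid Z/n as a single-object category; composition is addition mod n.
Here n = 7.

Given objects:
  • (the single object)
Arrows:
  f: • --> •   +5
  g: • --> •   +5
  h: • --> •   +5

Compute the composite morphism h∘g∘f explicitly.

Answer: +1

Work:
  0 +5≡5 +5≡3 +5≡1  (mod 7)
composite: +1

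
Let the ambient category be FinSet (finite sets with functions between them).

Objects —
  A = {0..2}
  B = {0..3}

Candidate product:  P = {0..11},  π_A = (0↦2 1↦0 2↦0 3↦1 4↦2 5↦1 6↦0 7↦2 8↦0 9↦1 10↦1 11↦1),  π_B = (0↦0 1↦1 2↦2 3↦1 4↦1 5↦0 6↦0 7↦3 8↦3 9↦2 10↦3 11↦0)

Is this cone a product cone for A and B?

Answer: NOT A VALID PRODUCT — duplicate pair at indices 11,5

Derivation:
|A|·|B| = 3·4 = 12;  |P| = 12
Check the pairing map k ↦ (π_A(k), π_B(k)):
  0 ↦ (2,0)
  1 ↦ (0,1)
  2 ↦ (0,2)
  3 ↦ (1,1)
  4 ↦ (2,1)
  5 ↦ (1,0)
  6 ↦ (0,0)
  7 ↦ (2,3)
  8 ↦ (0,3)
  9 ↦ (1,2)
  10 ↦ (1,3)
  11 ↦ (1,0)  ✗ repeats pair of k=5
distinct pairs in image: 11 / 12 needed
  → (1,0) hit at k=5 and k=11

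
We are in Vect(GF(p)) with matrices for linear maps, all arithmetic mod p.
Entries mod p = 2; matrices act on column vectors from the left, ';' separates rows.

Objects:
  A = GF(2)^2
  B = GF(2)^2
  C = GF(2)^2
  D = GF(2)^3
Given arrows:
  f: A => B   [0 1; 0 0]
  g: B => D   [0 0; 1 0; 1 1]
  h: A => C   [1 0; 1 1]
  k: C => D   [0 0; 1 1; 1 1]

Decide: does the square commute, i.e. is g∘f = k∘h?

Answer: COMMUTES

Derivation:
1) trace f;g:
  e0=(1,0) f=>(0,0) g=>(0,0,0)
  e1=(0,1) f=>(1,0) g=>(0,1,1)
  ⟦path⟧₁ = [0 0; 0 1; 0 1]
2) trace h;k:
  e0=(1,0) h=>(1,1) k=>(0,0,0)
  e1=(0,1) h=>(0,1) k=>(0,1,1)
  ⟦path⟧₂ = [0 0; 0 1; 0 1]
Equal? same morphism ✓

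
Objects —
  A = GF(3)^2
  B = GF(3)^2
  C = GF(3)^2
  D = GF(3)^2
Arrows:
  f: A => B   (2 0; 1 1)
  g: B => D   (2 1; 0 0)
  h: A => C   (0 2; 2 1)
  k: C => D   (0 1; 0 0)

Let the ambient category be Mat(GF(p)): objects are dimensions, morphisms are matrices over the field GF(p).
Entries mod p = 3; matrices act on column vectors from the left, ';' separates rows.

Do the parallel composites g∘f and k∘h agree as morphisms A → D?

Answer: COMMUTES

Derivation:
Along f;g (path 1):
  e0=⟨1,0⟩ f=>⟨2,1⟩ g=>⟨2,0⟩
  e1=⟨0,1⟩ f=>⟨0,1⟩ g=>⟨1,0⟩
  result₁ = (2 1; 0 0)
Along h;k (path 2):
  e0=⟨1,0⟩ h=>⟨0,2⟩ k=>⟨2,0⟩
  e1=⟨0,1⟩ h=>⟨2,1⟩ k=>⟨1,0⟩
  result₂ = (2 1; 0 0)
Equal? YES — commutes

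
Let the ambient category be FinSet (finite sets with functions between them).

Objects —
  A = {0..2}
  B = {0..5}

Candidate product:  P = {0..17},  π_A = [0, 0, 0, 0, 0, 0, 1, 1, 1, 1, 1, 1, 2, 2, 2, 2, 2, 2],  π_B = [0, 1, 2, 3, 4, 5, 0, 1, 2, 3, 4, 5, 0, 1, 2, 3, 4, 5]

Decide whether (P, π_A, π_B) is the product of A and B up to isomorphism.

|A|·|B| = 3·6 = 18;  |P| = 18
Check the pairing map k ↦ (π_A(k), π_B(k)):
  0 -> (0,0)
  1 -> (0,1)
  2 -> (0,2)
  3 -> (0,3)
  4 -> (0,4)
  5 -> (0,5)
  6 -> (1,0)
  7 -> (1,1)
  8 -> (1,2)
  9 -> (1,3)
  10 -> (1,4)
  11 -> (1,5)
  12 -> (2,0)
  13 -> (2,1)
  14 -> (2,2)
  15 -> (2,3)
  16 -> (2,4)
  17 -> (2,5)
distinct pairs in image: 18 / 18 needed
  → bijection onto A×B; projections well-typed.

Answer: VALID PRODUCT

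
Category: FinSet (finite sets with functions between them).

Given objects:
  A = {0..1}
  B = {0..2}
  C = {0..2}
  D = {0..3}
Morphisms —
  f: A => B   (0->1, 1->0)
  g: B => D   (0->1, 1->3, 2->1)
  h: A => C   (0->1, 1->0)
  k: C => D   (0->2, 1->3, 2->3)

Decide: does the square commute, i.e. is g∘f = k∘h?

Answer: DOES NOT COMMUTE

Trace:
Path 1 = f;g:
  0 f=>1 g=>3
  1 f=>0 g=>1
  composite₁ = (0->3, 1->1)
Path 2 = h;k:
  0 h=>1 k=>3
  1 h=>0 k=>2
  composite₂ = (0->3, 1->2)
Equal? NO — does not commute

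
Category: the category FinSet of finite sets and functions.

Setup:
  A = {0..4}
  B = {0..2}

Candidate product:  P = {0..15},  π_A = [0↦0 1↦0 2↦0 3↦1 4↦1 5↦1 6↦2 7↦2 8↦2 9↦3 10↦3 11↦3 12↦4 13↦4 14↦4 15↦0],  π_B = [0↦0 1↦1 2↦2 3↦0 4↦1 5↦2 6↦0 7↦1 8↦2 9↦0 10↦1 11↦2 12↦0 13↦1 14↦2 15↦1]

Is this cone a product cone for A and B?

|A|·|B| = 5·3 = 15;  |P| = 16
  → cardinalities differ; no bijection possible.

Answer: NOT A VALID PRODUCT — |P|=16 ≠ |A|·|B|=15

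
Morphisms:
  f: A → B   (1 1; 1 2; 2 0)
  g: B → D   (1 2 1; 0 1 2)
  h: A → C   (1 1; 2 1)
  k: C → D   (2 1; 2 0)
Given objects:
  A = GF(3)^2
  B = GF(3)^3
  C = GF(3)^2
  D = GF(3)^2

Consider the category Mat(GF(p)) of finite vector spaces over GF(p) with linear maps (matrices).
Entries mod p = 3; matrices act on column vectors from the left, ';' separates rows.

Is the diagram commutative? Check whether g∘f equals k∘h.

Answer: DOES NOT COMMUTE

Trace:
1) trace f;g:
  e0=⟨1,0⟩ f→⟨1,1,2⟩ g→⟨2,2⟩
  e1=⟨0,1⟩ f→⟨1,2,0⟩ g→⟨2,2⟩
  ⟦path⟧₁ = (2 2; 2 2)
2) trace h;k:
  e0=⟨1,0⟩ h→⟨1,2⟩ k→⟨1,2⟩
  e1=⟨0,1⟩ h→⟨1,1⟩ k→⟨0,2⟩
  ⟦path⟧₂ = (1 0; 2 2)
Equal? distinct morphisms ✗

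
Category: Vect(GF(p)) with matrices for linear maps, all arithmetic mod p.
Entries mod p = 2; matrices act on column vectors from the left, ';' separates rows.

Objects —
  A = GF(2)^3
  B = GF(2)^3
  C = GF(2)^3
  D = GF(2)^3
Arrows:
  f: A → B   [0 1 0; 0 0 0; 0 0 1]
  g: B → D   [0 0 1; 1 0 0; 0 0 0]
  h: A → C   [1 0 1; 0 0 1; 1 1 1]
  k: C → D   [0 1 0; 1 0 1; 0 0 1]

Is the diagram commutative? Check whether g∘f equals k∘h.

Answer: DOES NOT COMMUTE

Trace:
Path 1 = f;g:
  e0=⟨1,0,0⟩ f→⟨0,0,0⟩ g→⟨0,0,0⟩
  e1=⟨0,1,0⟩ f→⟨1,0,0⟩ g→⟨0,1,0⟩
  e2=⟨0,0,1⟩ f→⟨0,0,1⟩ g→⟨1,0,0⟩
  composite₁ = [0 0 1; 0 1 0; 0 0 0]
Path 2 = h;k:
  e0=⟨1,0,0⟩ h→⟨1,0,1⟩ k→⟨0,0,1⟩
  e1=⟨0,1,0⟩ h→⟨0,0,1⟩ k→⟨0,1,1⟩
  e2=⟨0,0,1⟩ h→⟨1,1,1⟩ k→⟨1,0,1⟩
  composite₂ = [0 0 1; 0 1 0; 1 1 1]
Equal? differ; not commutative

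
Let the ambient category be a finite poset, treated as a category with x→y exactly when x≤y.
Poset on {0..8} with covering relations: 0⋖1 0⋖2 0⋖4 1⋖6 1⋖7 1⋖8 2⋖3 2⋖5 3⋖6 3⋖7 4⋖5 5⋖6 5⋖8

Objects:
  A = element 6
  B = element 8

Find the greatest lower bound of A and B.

Lower bounds of A=6 and B=8: {0,1,2,4,5}
  maximal lower bounds 1 and 5 are incomparable: neither 1≤5 nor 5≤1
→ no greatest lower bound exists

Answer: NO MEET EXISTS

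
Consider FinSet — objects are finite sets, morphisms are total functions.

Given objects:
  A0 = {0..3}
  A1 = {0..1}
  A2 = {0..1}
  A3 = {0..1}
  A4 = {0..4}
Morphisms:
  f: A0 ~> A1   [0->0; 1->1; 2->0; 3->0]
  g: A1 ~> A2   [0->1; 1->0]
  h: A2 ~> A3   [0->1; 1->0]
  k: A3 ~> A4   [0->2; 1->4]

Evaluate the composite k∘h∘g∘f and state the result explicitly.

Answer: [0->2; 1->4; 2->2; 3->2]

Trace:
  0 f~>0 g~>1 h~>0 k~>2
  1 f~>1 g~>0 h~>1 k~>4
  2 f~>0 g~>1 h~>0 k~>2
  3 f~>0 g~>1 h~>0 k~>2
result: [0->2; 1->4; 2->2; 3->2]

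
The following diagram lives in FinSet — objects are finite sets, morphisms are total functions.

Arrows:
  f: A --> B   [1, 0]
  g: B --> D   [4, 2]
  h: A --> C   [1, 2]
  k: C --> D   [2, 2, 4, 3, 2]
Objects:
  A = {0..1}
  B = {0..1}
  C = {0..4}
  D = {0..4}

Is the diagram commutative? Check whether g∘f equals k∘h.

1) trace f;g:
  0 f-->1 g-->2
  1 f-->0 g-->4
  ⟦path⟧₁ = [2, 4]
2) trace h;k:
  0 h-->1 k-->2
  1 h-->2 k-->4
  ⟦path⟧₂ = [2, 4]
Equal? equal; square commutes

Answer: COMMUTES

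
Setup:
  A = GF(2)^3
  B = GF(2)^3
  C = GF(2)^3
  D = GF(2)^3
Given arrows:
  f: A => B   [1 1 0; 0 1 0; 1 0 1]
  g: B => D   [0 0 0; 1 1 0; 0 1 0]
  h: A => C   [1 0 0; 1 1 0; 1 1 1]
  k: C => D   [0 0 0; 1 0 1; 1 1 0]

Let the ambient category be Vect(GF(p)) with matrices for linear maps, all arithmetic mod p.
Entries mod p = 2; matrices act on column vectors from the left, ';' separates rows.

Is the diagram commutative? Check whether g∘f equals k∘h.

Answer: DOES NOT COMMUTE

Work:
Along f;g (path 1):
  e0=(1,0,0) f=>(1,0,1) g=>(0,1,0)
  e1=(0,1,0) f=>(1,1,0) g=>(0,0,1)
  e2=(0,0,1) f=>(0,0,1) g=>(0,0,0)
  ⟦path⟧₁ = [0 0 0; 1 0 0; 0 1 0]
Along h;k (path 2):
  e0=(1,0,0) h=>(1,1,1) k=>(0,0,0)
  e1=(0,1,0) h=>(0,1,1) k=>(0,1,1)
  e2=(0,0,1) h=>(0,0,1) k=>(0,1,0)
  ⟦path⟧₂ = [0 0 0; 0 1 1; 0 1 0]
Equal? differ; not commutative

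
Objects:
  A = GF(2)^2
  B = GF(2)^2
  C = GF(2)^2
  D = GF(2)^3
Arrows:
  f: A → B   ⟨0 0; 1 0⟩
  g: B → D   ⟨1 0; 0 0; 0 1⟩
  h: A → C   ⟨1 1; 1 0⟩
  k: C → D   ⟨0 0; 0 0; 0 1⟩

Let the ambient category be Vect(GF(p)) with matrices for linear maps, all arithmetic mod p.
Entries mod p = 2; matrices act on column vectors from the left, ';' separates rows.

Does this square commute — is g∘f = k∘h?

Along f;g (path 1):
  e0=⟨1,0⟩ f→⟨0,1⟩ g→⟨0,0,1⟩
  e1=⟨0,1⟩ f→⟨0,0⟩ g→⟨0,0,0⟩
  result₁ = ⟨0 0; 0 0; 1 0⟩
Along h;k (path 2):
  e0=⟨1,0⟩ h→⟨1,1⟩ k→⟨0,0,1⟩
  e1=⟨0,1⟩ h→⟨1,0⟩ k→⟨0,0,0⟩
  result₂ = ⟨0 0; 0 0; 1 0⟩
Equal? same morphism ✓

Answer: COMMUTES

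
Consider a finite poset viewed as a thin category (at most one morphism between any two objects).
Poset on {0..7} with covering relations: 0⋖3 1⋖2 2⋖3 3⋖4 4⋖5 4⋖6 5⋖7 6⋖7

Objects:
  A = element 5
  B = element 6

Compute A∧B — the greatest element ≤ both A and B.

Answer: A∧B = 4

Derivation:
Common predecessors of 5,6: {0,1,2,3,4}
  0 ⊑ 4
  1 ⊑ 4
  2 ⊑ 4
  3 ⊑ 4
  4 ⊑ 4
glb = 4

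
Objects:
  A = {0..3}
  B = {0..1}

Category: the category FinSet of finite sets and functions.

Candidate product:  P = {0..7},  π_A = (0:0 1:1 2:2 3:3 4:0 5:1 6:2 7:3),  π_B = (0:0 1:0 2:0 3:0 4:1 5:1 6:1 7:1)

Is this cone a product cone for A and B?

Answer: VALID PRODUCT

Derivation:
|A|·|B| = 4·2 = 8;  |P| = 8
Check the pairing map k ↦ (π_A(k), π_B(k)):
  0 : (0,0)
  1 : (1,0)
  2 : (2,0)
  3 : (3,0)
  4 : (0,1)
  5 : (1,1)
  6 : (2,1)
  7 : (3,1)
distinct pairs in image: 8 / 8 needed
  → bijection onto A×B; projections well-typed.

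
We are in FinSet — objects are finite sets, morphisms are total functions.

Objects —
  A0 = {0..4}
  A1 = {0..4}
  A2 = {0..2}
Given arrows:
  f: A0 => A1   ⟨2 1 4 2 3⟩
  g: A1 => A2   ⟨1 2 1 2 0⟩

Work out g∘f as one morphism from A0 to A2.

  0 f=>2 g=>1
  1 f=>1 g=>2
  2 f=>4 g=>0
  3 f=>2 g=>1
  4 f=>3 g=>2
result: ⟨1 2 0 1 2⟩

Answer: ⟨1 2 0 1 2⟩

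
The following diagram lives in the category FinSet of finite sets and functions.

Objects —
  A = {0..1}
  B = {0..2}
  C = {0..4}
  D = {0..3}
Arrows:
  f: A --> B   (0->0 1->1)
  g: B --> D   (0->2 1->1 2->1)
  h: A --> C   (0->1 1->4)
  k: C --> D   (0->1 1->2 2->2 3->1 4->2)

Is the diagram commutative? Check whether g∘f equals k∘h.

Answer: DOES NOT COMMUTE

Trace:
Path 1 = f;g:
  0 f-->0 g-->2
  1 f-->1 g-->1
  ⟦path⟧₁ = (0->2 1->1)
Path 2 = h;k:
  0 h-->1 k-->2
  1 h-->4 k-->2
  ⟦path⟧₂ = (0->2 1->2)
Equal? differ; not commutative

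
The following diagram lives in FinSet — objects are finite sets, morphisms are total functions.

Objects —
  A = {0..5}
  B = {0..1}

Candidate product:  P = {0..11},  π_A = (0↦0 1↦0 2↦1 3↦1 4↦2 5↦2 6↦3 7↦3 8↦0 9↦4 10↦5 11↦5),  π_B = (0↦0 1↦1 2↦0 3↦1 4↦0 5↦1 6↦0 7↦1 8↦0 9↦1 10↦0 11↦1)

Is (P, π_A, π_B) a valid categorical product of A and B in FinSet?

Answer: NOT A VALID PRODUCT — duplicate pair at indices 0,8

Trace:
|A|·|B| = 6·2 = 12;  |P| = 12
Check the pairing map k ↦ (π_A(k), π_B(k)):
  0 ↦ (0,0)
  1 ↦ (0,1)
  2 ↦ (1,0)
  3 ↦ (1,1)
  4 ↦ (2,0)
  5 ↦ (2,1)
  6 ↦ (3,0)
  7 ↦ (3,1)
  8 ↦ (0,0)  ✗ repeats pair of k=0
  9 ↦ (4,1)
  10 ↦ (5,0)
  11 ↦ (5,1)
distinct pairs in image: 11 / 12 needed
  → (0,0) hit at k=0 and k=8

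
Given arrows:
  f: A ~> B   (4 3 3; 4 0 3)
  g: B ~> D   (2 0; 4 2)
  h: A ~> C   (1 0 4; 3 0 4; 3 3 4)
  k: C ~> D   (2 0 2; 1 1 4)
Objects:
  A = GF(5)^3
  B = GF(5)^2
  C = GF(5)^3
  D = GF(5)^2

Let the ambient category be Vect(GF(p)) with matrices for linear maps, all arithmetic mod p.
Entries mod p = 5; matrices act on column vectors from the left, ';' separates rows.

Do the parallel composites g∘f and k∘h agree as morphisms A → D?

Answer: DOES NOT COMMUTE

Work:
1) trace f;g:
  e0=[1,0,0] f~>[4,4] g~>[3,4]
  e1=[0,1,0] f~>[3,0] g~>[1,2]
  e2=[0,0,1] f~>[3,3] g~>[1,3]
  result₁ = (3 1 1; 4 2 3)
2) trace h;k:
  e0=[1,0,0] h~>[1,3,3] k~>[3,1]
  e1=[0,1,0] h~>[0,0,3] k~>[1,2]
  e2=[0,0,1] h~>[4,4,4] k~>[1,4]
  result₂ = (3 1 1; 1 2 4)
Equal? differ; not commutative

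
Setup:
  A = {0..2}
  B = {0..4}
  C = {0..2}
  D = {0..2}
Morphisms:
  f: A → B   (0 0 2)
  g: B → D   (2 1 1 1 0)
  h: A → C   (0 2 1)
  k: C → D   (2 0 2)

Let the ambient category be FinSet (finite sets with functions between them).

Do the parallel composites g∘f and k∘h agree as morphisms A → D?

1) trace f;g:
  0 f→0 g→2
  1 f→0 g→2
  2 f→2 g→1
  composite₁ = (2 2 1)
2) trace h;k:
  0 h→0 k→2
  1 h→2 k→2
  2 h→1 k→0
  composite₂ = (2 2 0)
Equal? distinct morphisms ✗

Answer: DOES NOT COMMUTE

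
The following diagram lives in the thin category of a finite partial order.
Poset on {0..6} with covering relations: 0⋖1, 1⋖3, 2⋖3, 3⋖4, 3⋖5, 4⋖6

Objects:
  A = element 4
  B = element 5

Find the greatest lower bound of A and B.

Answer: A∧B = 3

Derivation:
{x : x⊑A ∧ x⊑B} = {0,1,2,3}  (A=4, B=5)
  0 ⊑ 3
  1 ⊑ 3
  2 ⊑ 3
  3 ⊑ 3
glb = 3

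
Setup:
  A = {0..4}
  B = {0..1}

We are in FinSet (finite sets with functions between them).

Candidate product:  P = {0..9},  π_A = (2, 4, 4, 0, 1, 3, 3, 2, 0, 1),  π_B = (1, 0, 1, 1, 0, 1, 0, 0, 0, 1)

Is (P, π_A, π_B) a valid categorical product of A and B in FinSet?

|A|·|B| = 5·2 = 10;  |P| = 10
Check the pairing map k ↦ (π_A(k), π_B(k)):
  0 -> (2,1)
  1 -> (4,0)
  2 -> (4,1)
  3 -> (0,1)
  4 -> (1,0)
  5 -> (3,1)
  6 -> (3,0)
  7 -> (2,0)
  8 -> (0,0)
  9 -> (1,1)
distinct pairs in image: 10 / 10 needed
  → bijection onto A×B; projections well-typed.

Answer: VALID PRODUCT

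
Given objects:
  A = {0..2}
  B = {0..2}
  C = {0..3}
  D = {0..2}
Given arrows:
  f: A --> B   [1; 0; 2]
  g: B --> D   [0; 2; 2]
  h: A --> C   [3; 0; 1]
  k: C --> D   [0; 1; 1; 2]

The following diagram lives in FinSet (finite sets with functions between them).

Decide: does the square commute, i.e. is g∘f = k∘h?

Path 1 = f;g:
  0 f-->1 g-->2
  1 f-->0 g-->0
  2 f-->2 g-->2
  ⟦path⟧₁ = [2; 0; 2]
Path 2 = h;k:
  0 h-->3 k-->2
  1 h-->0 k-->0
  2 h-->1 k-->1
  ⟦path⟧₂ = [2; 0; 1]
Equal? differ; not commutative

Answer: DOES NOT COMMUTE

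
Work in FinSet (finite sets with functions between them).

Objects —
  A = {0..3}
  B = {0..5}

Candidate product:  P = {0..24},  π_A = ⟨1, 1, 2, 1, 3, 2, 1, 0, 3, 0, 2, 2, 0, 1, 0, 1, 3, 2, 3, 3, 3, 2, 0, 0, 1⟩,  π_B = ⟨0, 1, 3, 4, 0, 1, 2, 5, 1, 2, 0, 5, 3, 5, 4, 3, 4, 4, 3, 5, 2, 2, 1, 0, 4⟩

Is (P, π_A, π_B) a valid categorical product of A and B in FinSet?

Answer: NOT A VALID PRODUCT — |P|=25 ≠ |A|·|B|=24

Work:
|A|·|B| = 4·6 = 24;  |P| = 25
  → cardinalities differ; no bijection possible.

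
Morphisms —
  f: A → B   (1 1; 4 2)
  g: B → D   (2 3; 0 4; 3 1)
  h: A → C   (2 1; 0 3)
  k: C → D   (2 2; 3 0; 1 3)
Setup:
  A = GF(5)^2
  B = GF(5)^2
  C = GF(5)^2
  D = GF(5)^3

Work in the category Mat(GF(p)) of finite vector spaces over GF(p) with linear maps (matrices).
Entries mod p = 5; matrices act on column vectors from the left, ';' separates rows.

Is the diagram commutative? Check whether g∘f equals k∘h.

Answer: COMMUTES

Trace:
1) trace f;g:
  e0=⟨1,0⟩ f→⟨1,4⟩ g→⟨4,1,2⟩
  e1=⟨0,1⟩ f→⟨1,2⟩ g→⟨3,3,0⟩
  composite₁ = (4 3; 1 3; 2 0)
2) trace h;k:
  e0=⟨1,0⟩ h→⟨2,0⟩ k→⟨4,1,2⟩
  e1=⟨0,1⟩ h→⟨1,3⟩ k→⟨3,3,0⟩
  composite₂ = (4 3; 1 3; 2 0)
Equal? YES — commutes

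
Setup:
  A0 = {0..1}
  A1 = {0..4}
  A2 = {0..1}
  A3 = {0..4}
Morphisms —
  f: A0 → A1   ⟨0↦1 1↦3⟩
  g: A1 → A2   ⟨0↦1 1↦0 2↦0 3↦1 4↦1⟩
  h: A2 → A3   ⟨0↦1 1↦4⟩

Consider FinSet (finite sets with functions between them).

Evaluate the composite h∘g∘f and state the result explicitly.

Answer: ⟨0↦1 1↦4⟩

Derivation:
  0 f→1 g→0 h→1
  1 f→3 g→1 h→4
⟦path⟧: ⟨0↦1 1↦4⟩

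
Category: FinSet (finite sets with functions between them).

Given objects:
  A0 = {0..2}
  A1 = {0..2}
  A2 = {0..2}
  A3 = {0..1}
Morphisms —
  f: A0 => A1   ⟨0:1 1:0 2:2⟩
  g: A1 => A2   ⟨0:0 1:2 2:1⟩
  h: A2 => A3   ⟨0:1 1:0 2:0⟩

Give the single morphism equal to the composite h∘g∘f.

Answer: ⟨0:0 1:1 2:0⟩

Derivation:
  0 f=>1 g=>2 h=>0
  1 f=>0 g=>0 h=>1
  2 f=>2 g=>1 h=>0
⟦path⟧: ⟨0:0 1:1 2:0⟩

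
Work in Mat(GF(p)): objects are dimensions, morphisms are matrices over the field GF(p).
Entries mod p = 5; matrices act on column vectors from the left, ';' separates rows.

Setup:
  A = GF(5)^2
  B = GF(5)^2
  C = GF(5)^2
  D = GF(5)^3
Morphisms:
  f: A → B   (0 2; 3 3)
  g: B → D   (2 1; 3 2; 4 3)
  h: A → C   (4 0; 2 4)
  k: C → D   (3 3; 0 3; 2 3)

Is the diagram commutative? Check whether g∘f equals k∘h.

Answer: COMMUTES

Trace:
Along f;g (path 1):
  e0=(1,0) f→(0,3) g→(3,1,4)
  e1=(0,1) f→(2,3) g→(2,2,2)
  ⟦path⟧₁ = (3 2; 1 2; 4 2)
Along h;k (path 2):
  e0=(1,0) h→(4,2) k→(3,1,4)
  e1=(0,1) h→(0,4) k→(2,2,2)
  ⟦path⟧₂ = (3 2; 1 2; 4 2)
Equal? same morphism ✓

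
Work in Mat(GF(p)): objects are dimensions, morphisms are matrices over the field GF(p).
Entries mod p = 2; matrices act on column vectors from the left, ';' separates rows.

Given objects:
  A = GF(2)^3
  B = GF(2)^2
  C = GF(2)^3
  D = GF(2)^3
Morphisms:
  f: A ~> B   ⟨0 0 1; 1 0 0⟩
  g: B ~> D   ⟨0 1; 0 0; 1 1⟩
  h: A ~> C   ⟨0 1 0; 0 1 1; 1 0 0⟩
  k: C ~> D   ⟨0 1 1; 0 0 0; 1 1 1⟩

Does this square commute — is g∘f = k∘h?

Path 1 = f;g:
  e0=(1,0,0) f~>(0,1) g~>(1,0,1)
  e1=(0,1,0) f~>(0,0) g~>(0,0,0)
  e2=(0,0,1) f~>(1,0) g~>(0,0,1)
  ⟦path⟧₁ = ⟨1 0 0; 0 0 0; 1 0 1⟩
Path 2 = h;k:
  e0=(1,0,0) h~>(0,0,1) k~>(1,0,1)
  e1=(0,1,0) h~>(1,1,0) k~>(1,0,0)
  e2=(0,0,1) h~>(0,1,0) k~>(1,0,1)
  ⟦path⟧₂ = ⟨1 1 1; 0 0 0; 1 0 1⟩
Equal? distinct morphisms ✗

Answer: DOES NOT COMMUTE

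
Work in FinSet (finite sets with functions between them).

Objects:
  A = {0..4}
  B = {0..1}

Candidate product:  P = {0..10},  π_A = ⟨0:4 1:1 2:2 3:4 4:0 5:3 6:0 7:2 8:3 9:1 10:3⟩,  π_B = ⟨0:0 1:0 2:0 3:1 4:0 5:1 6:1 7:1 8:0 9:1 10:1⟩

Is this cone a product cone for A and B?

Answer: NOT A VALID PRODUCT — |P|=11 ≠ |A|·|B|=10

Work:
|A|·|B| = 5·2 = 10;  |P| = 11
  → cardinalities differ; no bijection possible.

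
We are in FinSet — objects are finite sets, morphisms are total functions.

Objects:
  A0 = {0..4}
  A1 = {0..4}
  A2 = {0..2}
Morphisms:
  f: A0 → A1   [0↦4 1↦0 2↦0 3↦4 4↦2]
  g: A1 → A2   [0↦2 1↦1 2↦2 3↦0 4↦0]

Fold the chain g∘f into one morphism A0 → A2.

  0 f→4 g→0
  1 f→0 g→2
  2 f→0 g→2
  3 f→4 g→0
  4 f→2 g→2
⟦path⟧: [0↦0 1↦2 2↦2 3↦0 4↦2]

Answer: [0↦0 1↦2 2↦2 3↦0 4↦2]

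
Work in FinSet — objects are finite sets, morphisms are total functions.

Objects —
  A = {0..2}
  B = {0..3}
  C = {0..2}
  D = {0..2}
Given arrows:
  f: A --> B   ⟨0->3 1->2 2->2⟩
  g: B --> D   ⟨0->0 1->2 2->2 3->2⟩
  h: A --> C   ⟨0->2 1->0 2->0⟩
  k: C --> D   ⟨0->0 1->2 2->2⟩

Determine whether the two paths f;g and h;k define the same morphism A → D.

1) trace f;g:
  0 f-->3 g-->2
  1 f-->2 g-->2
  2 f-->2 g-->2
  composite₁ = ⟨0->2 1->2 2->2⟩
2) trace h;k:
  0 h-->2 k-->2
  1 h-->0 k-->0
  2 h-->0 k-->0
  composite₂ = ⟨0->2 1->0 2->0⟩
Equal? distinct morphisms ✗

Answer: DOES NOT COMMUTE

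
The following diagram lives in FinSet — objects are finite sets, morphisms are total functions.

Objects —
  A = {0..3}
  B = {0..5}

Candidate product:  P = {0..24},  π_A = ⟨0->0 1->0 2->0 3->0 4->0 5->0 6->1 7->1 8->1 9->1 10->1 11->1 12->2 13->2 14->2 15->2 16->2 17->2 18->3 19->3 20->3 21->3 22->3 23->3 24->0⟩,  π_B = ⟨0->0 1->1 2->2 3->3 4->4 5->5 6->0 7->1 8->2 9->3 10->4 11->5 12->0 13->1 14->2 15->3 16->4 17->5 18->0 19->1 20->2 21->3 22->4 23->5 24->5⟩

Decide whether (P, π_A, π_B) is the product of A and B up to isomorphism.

Answer: NOT A VALID PRODUCT — |P|=25 ≠ |A|·|B|=24

Work:
|A|·|B| = 4·6 = 24;  |P| = 25
  → cardinalities differ; no bijection possible.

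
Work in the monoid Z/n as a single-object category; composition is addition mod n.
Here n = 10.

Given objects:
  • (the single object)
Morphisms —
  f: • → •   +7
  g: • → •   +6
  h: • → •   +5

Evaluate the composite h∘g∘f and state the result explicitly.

  0 +7≡7 +6≡3 +5≡8  (mod 10)
result: +8

Answer: +8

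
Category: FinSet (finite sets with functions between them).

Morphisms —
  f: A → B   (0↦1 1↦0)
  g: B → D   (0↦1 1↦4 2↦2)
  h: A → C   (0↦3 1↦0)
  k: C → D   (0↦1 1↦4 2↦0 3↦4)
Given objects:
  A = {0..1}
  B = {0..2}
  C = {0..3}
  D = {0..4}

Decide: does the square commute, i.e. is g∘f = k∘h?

Answer: COMMUTES

Trace:
1) trace f;g:
  0 f→1 g→4
  1 f→0 g→1
  result₁ = (0↦4 1↦1)
2) trace h;k:
  0 h→3 k→4
  1 h→0 k→1
  result₂ = (0↦4 1↦1)
Equal? equal; square commutes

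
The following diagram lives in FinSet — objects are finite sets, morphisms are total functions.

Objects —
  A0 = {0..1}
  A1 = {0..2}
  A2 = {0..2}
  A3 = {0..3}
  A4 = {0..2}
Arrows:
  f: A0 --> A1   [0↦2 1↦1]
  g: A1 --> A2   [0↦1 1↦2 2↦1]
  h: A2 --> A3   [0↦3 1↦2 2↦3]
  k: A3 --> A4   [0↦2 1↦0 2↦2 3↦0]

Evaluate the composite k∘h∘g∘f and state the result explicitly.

  0 f-->2 g-->1 h-->2 k-->2
  1 f-->1 g-->2 h-->3 k-->0
composite: [0↦2 1↦0]

Answer: [0↦2 1↦0]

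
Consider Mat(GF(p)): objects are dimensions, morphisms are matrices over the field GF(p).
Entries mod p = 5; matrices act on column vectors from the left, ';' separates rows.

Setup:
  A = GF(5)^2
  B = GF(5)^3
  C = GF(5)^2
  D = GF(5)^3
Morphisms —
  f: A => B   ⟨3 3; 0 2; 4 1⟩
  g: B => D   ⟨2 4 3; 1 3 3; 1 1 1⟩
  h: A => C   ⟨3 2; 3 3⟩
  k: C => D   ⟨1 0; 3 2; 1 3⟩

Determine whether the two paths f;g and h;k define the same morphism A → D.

1) trace f;g:
  e0=⟨1,0⟩ f=>⟨3,0,4⟩ g=>⟨3,0,2⟩
  e1=⟨0,1⟩ f=>⟨3,2,1⟩ g=>⟨2,2,1⟩
  composite₁ = ⟨3 2; 0 2; 2 1⟩
2) trace h;k:
  e0=⟨1,0⟩ h=>⟨3,3⟩ k=>⟨3,0,2⟩
  e1=⟨0,1⟩ h=>⟨2,3⟩ k=>⟨2,2,1⟩
  composite₂ = ⟨3 2; 0 2; 2 1⟩
Equal? same morphism ✓

Answer: COMMUTES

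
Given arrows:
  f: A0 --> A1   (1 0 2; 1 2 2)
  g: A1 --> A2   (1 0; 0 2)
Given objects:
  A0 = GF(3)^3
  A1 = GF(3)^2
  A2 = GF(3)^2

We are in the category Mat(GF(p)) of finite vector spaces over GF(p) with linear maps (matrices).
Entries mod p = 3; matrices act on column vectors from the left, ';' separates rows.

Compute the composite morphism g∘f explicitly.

  e0=[1,0,0] f-->[1,1] g-->[1,2]
  e1=[0,1,0] f-->[0,2] g-->[0,1]
  e2=[0,0,1] f-->[2,2] g-->[2,1]
⟦path⟧: (1 0 2; 2 1 1)

Answer: (1 0 2; 2 1 1)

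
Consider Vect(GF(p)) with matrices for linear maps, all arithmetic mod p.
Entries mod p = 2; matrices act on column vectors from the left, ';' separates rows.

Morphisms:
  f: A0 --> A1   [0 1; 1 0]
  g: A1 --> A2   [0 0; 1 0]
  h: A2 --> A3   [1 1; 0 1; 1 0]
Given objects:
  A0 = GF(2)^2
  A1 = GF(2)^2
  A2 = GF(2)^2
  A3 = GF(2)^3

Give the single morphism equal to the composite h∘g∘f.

  e0=[1,0] f-->[0,1] g-->[0,0] h-->[0,0,0]
  e1=[0,1] f-->[1,0] g-->[0,1] h-->[1,1,0]
⟦path⟧: [0 1; 0 1; 0 0]

Answer: [0 1; 0 1; 0 0]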